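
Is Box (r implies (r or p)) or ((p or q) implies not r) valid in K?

Tableau for the negation not (Box (r implies (r or p)) or ((p or q) implies not r)):
1. not (Box (r implies (r or p)) or ((p or q) implies not r)), u
2. not Box (r implies (r or p)), u
3. not ((p or q) implies not r), u
4. p or q, u
5. r, u
6. q, u
7. not (r implies (r or p)), v
8. r, v
9. not (r or p), v
10. not r, v
11. not p, v
Accessibility: uRv
Branch closes: r and not r both at v.
Every branch of the negation's tableau closes; the branch above is one of them.

Valid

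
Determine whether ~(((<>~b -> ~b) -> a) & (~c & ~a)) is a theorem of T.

Tableau for the negation ((<>~b -> ~b) -> a) & (~c & ~a):
1. ((<>~b -> ~b) -> a) & (~c & ~a), w0
2. (<>~b -> ~b) -> a, w0
3. ~c & ~a, w0
4. ~c, w0
5. ~a, w0
6. ~(<>~b -> ~b), w0
7. <>~b, w0
8. b, w0
9. ~b, w1
Accessibility: w0Rw0, w0Rw1, w1Rw1
The negation has an open branch (countermodel exists).

No, not valid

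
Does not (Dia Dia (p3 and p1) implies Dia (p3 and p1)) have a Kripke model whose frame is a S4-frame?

Unsatisfiable (every branch closes)

1. not (Dia Dia (p3 and p1) implies Dia (p3 and p1)), 0
2. Dia Dia (p3 and p1), 0   [neg-implies-rule on 1]
3. not Dia (p3 and p1), 0   [neg-implies-rule on 1]
4. not (p3 and p1), 0   [neg-Dia-rule on 3 via 0R0]
5. not p1, 0   [neg-and-rule on 4 (branches; this branch)]
6. Dia (p3 and p1), 1   [Dia-rule on 2: fresh world 1, 0R1]
7. not (p3 and p1), 1   [neg-Dia-rule on 3 via 0R1]
8. not p1, 1   [neg-and-rule on 7 (branches; this branch)]
9. p3 and p1, 2   [Dia-rule on 6: fresh world 2, 1R2]
10. p3, 2   [and-rule on 9]
11. p1, 2   [and-rule on 9]
12. not (p3 and p1), 2   [neg-Dia-rule on 3 via 0R2]
13. not p1, 2   [neg-and-rule on 12 (branches; this branch)]
Accessibility: 0R0, 0R1, 0R2, 1R1, 1R2, 2R2
Branch closes: p1 and not p1 both at 2.
Every branch closes; the branch above is one of them.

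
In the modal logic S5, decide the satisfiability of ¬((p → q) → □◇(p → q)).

1. ¬((p → q) → □◇(p → q)), w0
2. p → q, w0
3. ¬□◇(p → q), w0
4. q, w0
5. ¬◇(p → q), w1
6. ¬(p → q), w0
7. p, w0
8. ¬q, w0
Accessibility: w0Rw0, w0Rw1, w1Rw0, w1Rw1
Branch closes: q and ¬q both at w0.
Every branch closes; the branch above is one of them.

No, unsatisfiable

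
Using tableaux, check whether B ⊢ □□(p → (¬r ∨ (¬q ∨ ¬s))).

Not valid

Tableau for the negation ¬□□(p → (¬r ∨ (¬q ∨ ¬s))):
1. ¬□□(p → (¬r ∨ (¬q ∨ ¬s))), u
2. ¬□(p → (¬r ∨ (¬q ∨ ¬s))), v
3. ¬(p → (¬r ∨ (¬q ∨ ¬s))), w
4. p, w
5. ¬(¬r ∨ (¬q ∨ ¬s)), w
6. r, w
7. ¬(¬q ∨ ¬s), w
8. q, w
9. s, w
Accessibility: uRu, uRv, vRu, vRv, vRw, wRv, wRw
The negation has an open branch (countermodel exists).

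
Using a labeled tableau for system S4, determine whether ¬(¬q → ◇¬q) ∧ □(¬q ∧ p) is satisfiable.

Unsatisfiable (every branch closes)

1. ¬(¬q → ◇¬q) ∧ □(¬q ∧ p), w0
2. ¬(¬q → ◇¬q), w0
3. □(¬q ∧ p), w0
4. ¬q, w0
5. ¬◇¬q, w0
6. ¬q ∧ p, w0
7. p, w0
8. q, w0
Accessibility: w0Rw0
Branch closes: q and ¬q both at w0.
Every branch closes; the branch above is one of them.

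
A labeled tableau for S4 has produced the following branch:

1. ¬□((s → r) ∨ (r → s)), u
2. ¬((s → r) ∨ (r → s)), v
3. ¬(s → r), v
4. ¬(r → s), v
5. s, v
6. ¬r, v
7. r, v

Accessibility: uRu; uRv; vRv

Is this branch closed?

Yes, closed

Both r and ¬r appear at v.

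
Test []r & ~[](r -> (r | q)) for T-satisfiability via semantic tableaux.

No, unsatisfiable

1. []r & ~[](r -> (r | q)), u
2. []r, u
3. ~[](r -> (r | q)), u
4. r, u
5. ~(r -> (r | q)), v
6. r, v
7. ~(r | q), v
8. ~r, v
9. ~q, v
Accessibility: uRu, uRv, vRv
Branch closes: r and ~r both at v.
All branches of the tableau close; one closing branch shown above.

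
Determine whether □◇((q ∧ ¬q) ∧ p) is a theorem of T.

Tableau for the negation ¬□◇((q ∧ ¬q) ∧ p):
1. ¬□◇((q ∧ ¬q) ∧ p), w0
2. ¬◇((q ∧ ¬q) ∧ p), w1   [¬□-rule on 1: fresh world w1, w0Rw1]
3. ¬((q ∧ ¬q) ∧ p), w1   [¬◇-rule on 2 via w1Rw1]
4. ¬p, w1   [¬∧-rule on 3 (branches; this branch)]
Accessibility: w0Rw0, w0Rw1, w1Rw1
The negation has an open branch (countermodel exists).

Invalid (countermodel exists)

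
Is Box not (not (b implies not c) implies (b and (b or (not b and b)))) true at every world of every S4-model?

Not valid

Tableau for the negation not Box not (not (b implies not c) implies (b and (b or (not b and b)))):
1. not Box not (not (b implies not c) implies (b and (b or (not b and b)))), 0
2. not (b implies not c) implies (b and (b or (not b and b))), 1
3. b and (b or (not b and b)), 1
4. b, 1
5. b or (not b and b), 1
Accessibility: 0R0, 0R1, 1R1
The negation has an open branch (countermodel exists).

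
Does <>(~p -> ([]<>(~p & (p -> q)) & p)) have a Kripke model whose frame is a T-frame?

Yes, satisfiable

1. <>(~p -> ([]<>(~p & (p -> q)) & p)), 0
2. ~p -> ([]<>(~p & (p -> q)) & p), 1   [<>-rule on 1: fresh world 1, 0R1]
3. []<>(~p & (p -> q)) & p, 1   [->-rule on 2 (branches; this branch)]
4. []<>(~p & (p -> q)), 1   [&-rule on 3]
5. p, 1   [&-rule on 3]
6. <>(~p & (p -> q)), 1   [[]-rule on 4 via 1R1]
7. ~p & (p -> q), 2   [<>-rule on 6: fresh world 2, 1R2]
8. ~p, 2   [&-rule on 7]
9. p -> q, 2   [&-rule on 7]
10. <>(~p & (p -> q)), 2   [[]-rule on 4 via 1R2]
11. q, 2   [->-rule on 9 (branches; this branch)]
12. ~p & (p -> q), 3   [<>-rule on 10: fresh world 3, 2R3]
13. ~p, 3   [&-rule on 12]
14. p -> q, 3   [&-rule on 12]
15. q, 3   [->-rule on 14 (branches; this branch)]
Accessibility: 0R0, 0R1, 1R1, 1R2, 2R2, 2R3, 3R3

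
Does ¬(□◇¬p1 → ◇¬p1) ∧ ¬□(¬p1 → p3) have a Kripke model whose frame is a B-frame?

1. ¬(□◇¬p1 → ◇¬p1) ∧ ¬□(¬p1 → p3), 0
2. ¬(□◇¬p1 → ◇¬p1), 0
3. ¬□(¬p1 → p3), 0
4. □◇¬p1, 0
5. ¬◇¬p1, 0
6. ◇¬p1, 0
7. p1, 0
8. ¬(¬p1 → p3), 1
9. ¬p1, 1
10. ¬p3, 1
11. ◇¬p1, 1
12. p1, 1
Accessibility: 0R0, 0R1, 1R0, 1R1
Branch closes: p1 and ¬p1 both at 1.
Every branch closes; the branch above is one of them.

Unsatisfiable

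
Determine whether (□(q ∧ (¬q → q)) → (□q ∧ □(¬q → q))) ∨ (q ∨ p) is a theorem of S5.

Yes, valid

Tableau for the negation ¬((□(q ∧ (¬q → q)) → (□q ∧ □(¬q → q))) ∨ (q ∨ p)):
1. ¬((□(q ∧ (¬q → q)) → (□q ∧ □(¬q → q))) ∨ (q ∨ p)), w0
2. ¬(□(q ∧ (¬q → q)) → (□q ∧ □(¬q → q))), w0   [¬∨-rule on 1]
3. ¬(q ∨ p), w0   [¬∨-rule on 1]
4. □(q ∧ (¬q → q)), w0   [¬→-rule on 2]
5. ¬(□q ∧ □(¬q → q)), w0   [¬→-rule on 2]
6. ¬q, w0   [¬∨-rule on 3]
7. ¬p, w0   [¬∨-rule on 3]
8. q ∧ (¬q → q), w0   [□-rule on 4 via w0Rw0]
9. q, w0   [∧-rule on 8]
10. ¬q → q, w0   [∧-rule on 8]
Accessibility: w0Rw0
Branch closes: q and ¬q both at w0.
Every branch of the negation's tableau closes; the branch above is one of them.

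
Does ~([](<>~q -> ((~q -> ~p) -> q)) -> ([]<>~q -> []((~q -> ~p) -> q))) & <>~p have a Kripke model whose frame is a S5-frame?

1. ~([](<>~q -> ((~q -> ~p) -> q)) -> ([]<>~q -> []((~q -> ~p) -> q))) & <>~p, u
2. ~([](<>~q -> ((~q -> ~p) -> q)) -> ([]<>~q -> []((~q -> ~p) -> q))), u   [&-rule on 1]
3. <>~p, u   [&-rule on 1]
4. [](<>~q -> ((~q -> ~p) -> q)), u   [~->-rule on 2]
5. ~([]<>~q -> []((~q -> ~p) -> q)), u   [~->-rule on 2]
6. []<>~q, u   [~->-rule on 5]
7. ~[]((~q -> ~p) -> q), u   [~->-rule on 5]
8. <>~q -> ((~q -> ~p) -> q), u   [[]-rule on 4 via uRu]
9. <>~q, u   [[]-rule on 6 via uRu]
10. (~q -> ~p) -> q, u   [->-rule on 8 (branches; this branch)]
11. ~(~q -> ~p), u   [->-rule on 10 (branches; this branch)]
12. ~q, u   [~->-rule on 11]
13. p, u   [~->-rule on 11]
14. ~p, v   [<>-rule on 3: fresh world v, uRv]
15. <>~q -> ((~q -> ~p) -> q), v   [[]-rule on 4 via uRv]
16. <>~q, v   [[]-rule on 6 via uRv]
17. (~q -> ~p) -> q, v   [->-rule on 15 (branches; this branch)]
18. q, v   [->-rule on 17 (branches; this branch)]
19. ~((~q -> ~p) -> q), w   [~[]-rule on 7: fresh world w, uRw]
20. ~q -> ~p, w   [~->-rule on 19]
21. ~q, w   [~->-rule on 19]
22. <>~q -> ((~q -> ~p) -> q), w   [[]-rule on 4 via uRw]
23. <>~q, w   [[]-rule on 6 via uRw]
24. ~p, w   [->-rule on 20 (branches; this branch)]
25. (~q -> ~p) -> q, w   [->-rule on 22 (branches; this branch)]
26. ~(~q -> ~p), w   [->-rule on 25 (branches; this branch)]
27. p, w   [~->-rule on 26]
Accessibility: uRu, uRv, uRw, vRu, vRv, vRw, wRu, wRv, wRw
Branch closes: p and ~p both at w.
All branches of the tableau close; one closing branch shown above.

No, unsatisfiable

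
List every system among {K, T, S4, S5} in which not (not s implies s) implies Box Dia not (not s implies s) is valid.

S5-tableau for the negation not (not (not s implies s) implies Box Dia not (not s implies s)):
1. not (not (not s implies s) implies Box Dia not (not s implies s)), w0
2. not (not s implies s), w0
3. not Box Dia not (not s implies s), w0
4. not s, w0
5. not Dia not (not s implies s), w1
6. not s implies s, w0
7. not s implies s, w1
8. s, w0
Accessibility: w0Rw0, w0Rw1, w1Rw0, w1Rw1
Branch closes: s and not s both at w0.
Every branch closes (one shown): valid in S5.
S4-tableau for the negation not (not (not s implies s) implies Box Dia not (not s implies s)):
1. not (not (not s implies s) implies Box Dia not (not s implies s)), w0
2. not (not s implies s), w0
3. not Box Dia not (not s implies s), w0
4. not s, w0
5. not Dia not (not s implies s), w1
6. not s implies s, w1
7. s, w1
Accessibility: w0Rw0, w0Rw1, w1Rw1
Complete open branch: countermodel on an S4-frame, so not valid in S4, nor in K, T (the same frame is also a K-frame and a T-frame).

S5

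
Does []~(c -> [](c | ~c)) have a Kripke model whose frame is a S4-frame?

Unsatisfiable (every branch closes)

1. []~(c -> [](c | ~c)), u
2. ~(c -> [](c | ~c)), u
3. c, u
4. ~[](c | ~c), u
5. ~(c | ~c), v
6. ~c, v
7. c, v
Accessibility: uRu, uRv, vRv
Branch closes: c and ~c both at v.
(One branch shown.) All branches close.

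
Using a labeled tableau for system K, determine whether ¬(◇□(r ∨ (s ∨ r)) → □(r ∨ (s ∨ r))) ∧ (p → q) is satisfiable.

Satisfiable (open branch found)

1. ¬(◇□(r ∨ (s ∨ r)) → □(r ∨ (s ∨ r))) ∧ (p → q), 0
2. ¬(◇□(r ∨ (s ∨ r)) → □(r ∨ (s ∨ r))), 0   [∧-rule on 1]
3. p → q, 0   [∧-rule on 1]
4. ◇□(r ∨ (s ∨ r)), 0   [¬→-rule on 2]
5. ¬□(r ∨ (s ∨ r)), 0   [¬→-rule on 2]
6. q, 0   [→-rule on 3 (branches; this branch)]
7. □(r ∨ (s ∨ r)), 1   [◇-rule on 4: fresh world 1, 0R1]
8. ¬(r ∨ (s ∨ r)), 2   [¬□-rule on 5: fresh world 2, 0R2]
9. ¬r, 2   [¬∨-rule on 8]
10. ¬(s ∨ r), 2   [¬∨-rule on 8]
11. ¬s, 2   [¬∨-rule on 10]
Accessibility: 0R1, 0R2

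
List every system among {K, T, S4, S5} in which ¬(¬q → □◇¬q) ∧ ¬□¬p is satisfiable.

K, T, S4

S5-tableau for the formula:
1. ¬(¬q → □◇¬q) ∧ ¬□¬p, 0
2. ¬(¬q → □◇¬q), 0   [∧-rule on 1]
3. ¬□¬p, 0   [∧-rule on 1]
4. ¬q, 0   [¬→-rule on 2]
5. ¬□◇¬q, 0   [¬→-rule on 2]
6. p, 1   [¬□-rule on 3: fresh world 1, 0R1]
7. ¬◇¬q, 2   [¬□-rule on 5: fresh world 2, 0R2]
8. q, 0   [¬◇-rule on 7 via 2R0]
Accessibility: 0R0, 0R1, 0R2, 1R0, 1R1, 1R2, 2R0, 2R1, 2R2
Branch closes: q and ¬q both at 0.
Every branch closes (one shown): unsatisfiable in S5.
S4-tableau for the formula:
1. ¬(¬q → □◇¬q) ∧ ¬□¬p, 0
2. ¬(¬q → □◇¬q), 0   [∧-rule on 1]
3. ¬□¬p, 0   [∧-rule on 1]
4. ¬q, 0   [¬→-rule on 2]
5. ¬□◇¬q, 0   [¬→-rule on 2]
6. p, 1   [¬□-rule on 3: fresh world 1, 0R1]
7. ¬◇¬q, 2   [¬□-rule on 5: fresh world 2, 0R2]
8. q, 2   [¬◇-rule on 7 via 2R2]
Accessibility: 0R0, 0R1, 0R2, 1R1, 2R2
Complete open branch: satisfiable in S4, hence also in K, T (this S4-model is also a K-model and a T-model).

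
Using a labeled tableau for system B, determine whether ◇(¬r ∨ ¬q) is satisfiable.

1. ◇(¬r ∨ ¬q), u
2. ¬r ∨ ¬q, v
3. ¬q, v
Accessibility: uRu, uRv, vRu, vRv

Satisfiable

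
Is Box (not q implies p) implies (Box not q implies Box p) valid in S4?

Valid in S4

Tableau for the negation not (Box (not q implies p) implies (Box not q implies Box p)):
1. not (Box (not q implies p) implies (Box not q implies Box p)), w0
2. Box (not q implies p), w0   [neg-implies-rule on 1]
3. not (Box not q implies Box p), w0   [neg-implies-rule on 1]
4. Box not q, w0   [neg-implies-rule on 3]
5. not Box p, w0   [neg-implies-rule on 3]
6. not q implies p, w0   [Box-rule on 2 via w0Rw0]
7. not q, w0   [Box-rule on 4 via w0Rw0]
8. p, w0   [implies-rule on 6 (branches; this branch)]
9. not p, w1   [neg-Box-rule on 5: fresh world w1, w0Rw1]
10. not q implies p, w1   [Box-rule on 2 via w0Rw1]
11. not q, w1   [Box-rule on 4 via w0Rw1]
12. p, w1   [implies-rule on 10 (branches; this branch)]
Accessibility: w0Rw0, w0Rw1, w1Rw1
Branch closes: p and not p both at w1.
All branches of the negation close; one closing branch shown above.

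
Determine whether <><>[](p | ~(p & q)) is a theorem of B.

Valid

Tableau for the negation ~<><>[](p | ~(p & q)):
1. ~<><>[](p | ~(p & q)), 0
2. ~<>[](p | ~(p & q)), 0
3. ~[](p | ~(p & q)), 0
4. ~(p | ~(p & q)), 1
5. ~p, 1
6. p & q, 1
7. p, 1
8. q, 1
Accessibility: 0R0, 0R1, 1R0, 1R1
Branch closes: p and ~p both at 1.
All branches of the negation close; one closing branch shown above.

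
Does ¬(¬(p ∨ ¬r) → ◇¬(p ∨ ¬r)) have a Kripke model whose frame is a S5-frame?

Unsatisfiable

1. ¬(¬(p ∨ ¬r) → ◇¬(p ∨ ¬r)), u
2. ¬(p ∨ ¬r), u   [¬→-rule on 1]
3. ¬◇¬(p ∨ ¬r), u   [¬→-rule on 1]
4. ¬p, u   [¬∨-rule on 2]
5. r, u   [¬∨-rule on 2]
6. p ∨ ¬r, u   [¬◇-rule on 3 via uRu]
7. ¬r, u   [∨-rule on 6 (branches; this branch)]
Accessibility: uRu
Branch closes: r and ¬r both at u.
(One branch shown.) All branches close.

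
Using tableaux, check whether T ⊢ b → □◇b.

Invalid (countermodel exists)

Tableau for the negation ¬(b → □◇b):
1. ¬(b → □◇b), w0
2. b, w0
3. ¬□◇b, w0
4. ¬◇b, w1
5. ¬b, w1
Accessibility: w0Rw0, w0Rw1, w1Rw1
The negation has an open branch (countermodel exists).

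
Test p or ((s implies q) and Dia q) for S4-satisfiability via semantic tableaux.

Satisfiable (open branch found)

1. p or ((s implies q) and Dia q), u
2. (s implies q) and Dia q, u   [or-rule on 1 (branches; this branch)]
3. s implies q, u   [and-rule on 2]
4. Dia q, u   [and-rule on 2]
5. q, u   [implies-rule on 3 (branches; this branch)]
6. q, v   [Dia-rule on 4: fresh world v, uRv]
Accessibility: uRu, uRv, vRv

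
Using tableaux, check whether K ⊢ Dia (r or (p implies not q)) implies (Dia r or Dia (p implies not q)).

Tableau for the negation not (Dia (r or (p implies not q)) implies (Dia r or Dia (p implies not q))):
1. not (Dia (r or (p implies not q)) implies (Dia r or Dia (p implies not q))), u
2. Dia (r or (p implies not q)), u
3. not (Dia r or Dia (p implies not q)), u
4. not Dia r, u
5. not Dia (p implies not q), u
6. r or (p implies not q), v
7. not r, v
8. not (p implies not q), v
9. p, v
10. q, v
11. p implies not q, v
12. not q, v
Accessibility: uRv
Branch closes: q and not q both at v.
All branches of the negation close; one closing branch shown above.

Valid in K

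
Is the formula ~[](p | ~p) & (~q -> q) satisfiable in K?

Unsatisfiable (every branch closes)

1. ~[](p | ~p) & (~q -> q), u
2. ~[](p | ~p), u
3. ~q -> q, u
4. q, u
5. ~(p | ~p), v
6. ~p, v
7. p, v
Accessibility: uRv
Branch closes: p and ~p both at v.
Every branch closes; the branch above is one of them.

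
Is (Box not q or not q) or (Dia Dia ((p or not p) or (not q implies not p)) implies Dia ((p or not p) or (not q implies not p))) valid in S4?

Tableau for the negation not ((Box not q or not q) or (Dia Dia ((p or not p) or (not q implies not p)) implies Dia ((p or not p) or (not q implies not p)))):
1. not ((Box not q or not q) or (Dia Dia ((p or not p) or (not q implies not p)) implies Dia ((p or not p) or (not q implies not p)))), 0
2. not (Box not q or not q), 0   [neg-or-rule on 1]
3. not (Dia Dia ((p or not p) or (not q implies not p)) implies Dia ((p or not p) or (not q implies not p))), 0   [neg-or-rule on 1]
4. not Box not q, 0   [neg-or-rule on 2]
5. q, 0   [neg-or-rule on 2]
6. Dia Dia ((p or not p) or (not q implies not p)), 0   [neg-implies-rule on 3]
7. not Dia ((p or not p) or (not q implies not p)), 0   [neg-implies-rule on 3]
8. not ((p or not p) or (not q implies not p)), 0   [neg-Dia-rule on 7 via 0R0]
9. not (p or not p), 0   [neg-or-rule on 8]
10. not (not q implies not p), 0   [neg-or-rule on 8]
11. not p, 0   [neg-or-rule on 9]
12. p, 0   [neg-or-rule on 9]
Accessibility: 0R0
Branch closes: p and not p both at 0.
All branches of the negation close; one closing branch shown above.

Yes, valid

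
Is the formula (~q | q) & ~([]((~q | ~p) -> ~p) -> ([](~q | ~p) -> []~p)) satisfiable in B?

Unsatisfiable

1. (~q | q) & ~([]((~q | ~p) -> ~p) -> ([](~q | ~p) -> []~p)), w0
2. ~q | q, w0
3. ~([]((~q | ~p) -> ~p) -> ([](~q | ~p) -> []~p)), w0
4. []((~q | ~p) -> ~p), w0
5. ~([](~q | ~p) -> []~p), w0
6. [](~q | ~p), w0
7. ~[]~p, w0
8. (~q | ~p) -> ~p, w0
9. ~q | ~p, w0
10. q, w0
11. ~p, w0
12. p, w1
13. (~q | ~p) -> ~p, w1
14. ~q | ~p, w1
15. ~(~q | ~p), w1
16. q, w1
17. ~p, w1
Accessibility: w0Rw0, w0Rw1, w1Rw0, w1Rw1
Branch closes: p and ~p both at w1.
All branches of the tableau close; one closing branch shown above.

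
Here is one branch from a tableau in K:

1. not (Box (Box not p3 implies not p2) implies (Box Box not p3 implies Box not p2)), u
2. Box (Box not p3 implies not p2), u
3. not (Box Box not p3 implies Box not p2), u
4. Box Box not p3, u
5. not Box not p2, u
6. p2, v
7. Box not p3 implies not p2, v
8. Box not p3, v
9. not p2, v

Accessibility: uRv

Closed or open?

Yes, closed

Both p2 and not p2 appear at v.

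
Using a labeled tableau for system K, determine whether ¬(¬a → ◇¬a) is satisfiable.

1. ¬(¬a → ◇¬a), w0
2. ¬a, w0   [¬→-rule on 1]
3. ¬◇¬a, w0   [¬→-rule on 1]

Satisfiable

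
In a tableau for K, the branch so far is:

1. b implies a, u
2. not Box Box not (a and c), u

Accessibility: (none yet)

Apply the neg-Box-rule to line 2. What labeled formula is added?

a fresh world v with uRv, and not Box not (a and c) at v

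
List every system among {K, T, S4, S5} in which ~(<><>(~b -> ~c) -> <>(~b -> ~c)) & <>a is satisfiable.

S4-tableau for the formula:
1. ~(<><>(~b -> ~c) -> <>(~b -> ~c)) & <>a, u
2. ~(<><>(~b -> ~c) -> <>(~b -> ~c)), u
3. <>a, u
4. <><>(~b -> ~c), u
5. ~<>(~b -> ~c), u
6. ~(~b -> ~c), u
7. ~b, u
8. c, u
9. a, v
10. ~(~b -> ~c), v
11. ~b, v
12. c, v
13. <>(~b -> ~c), w
14. ~(~b -> ~c), w
15. ~b, w
16. c, w
17. ~b -> ~c, x
18. ~(~b -> ~c), x
19. ~b, x
20. c, x
21. ~c, x
Accessibility: uRu, uRv, uRw, uRx, vRv, wRw, wRx, xRx
Branch closes: c and ~c both at x.
Every branch closes (one shown): unsatisfiable in S4, hence also in S5 (every S5-frame is an S4-frame).
T-tableau for the formula:
1. ~(<><>(~b -> ~c) -> <>(~b -> ~c)) & <>a, u
2. ~(<><>(~b -> ~c) -> <>(~b -> ~c)), u
3. <>a, u
4. <><>(~b -> ~c), u
5. ~<>(~b -> ~c), u
6. ~(~b -> ~c), u
7. ~b, u
8. c, u
9. a, v
10. ~(~b -> ~c), v
11. ~b, v
12. c, v
13. <>(~b -> ~c), w
14. ~(~b -> ~c), w
15. ~b, w
16. c, w
17. ~b -> ~c, x
18. ~c, x
Accessibility: uRu, uRv, uRw, vRv, wRw, wRx, xRx
Complete open branch: satisfiable in T, hence also in K (this T-model is also a K-model).

K, T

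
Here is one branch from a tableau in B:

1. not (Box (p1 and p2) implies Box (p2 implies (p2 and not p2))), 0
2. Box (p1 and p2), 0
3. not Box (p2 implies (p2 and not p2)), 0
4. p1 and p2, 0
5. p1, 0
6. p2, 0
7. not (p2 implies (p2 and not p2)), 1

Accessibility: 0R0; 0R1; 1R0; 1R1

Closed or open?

Not closed

No atom appears with both signs at the same world.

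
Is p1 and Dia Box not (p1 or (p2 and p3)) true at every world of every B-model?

Tableau for the negation not (p1 and Dia Box not (p1 or (p2 and p3))):
1. not (p1 and Dia Box not (p1 or (p2 and p3))), w0
2. not Dia Box not (p1 or (p2 and p3)), w0   [neg-and-rule on 1 (branches; this branch)]
3. not Box not (p1 or (p2 and p3)), w0   [neg-Dia-rule on 2 via w0Rw0]
4. p1 or (p2 and p3), w1   [neg-Box-rule on 3: fresh world w1, w0Rw1]
5. not Box not (p1 or (p2 and p3)), w1   [neg-Dia-rule on 2 via w0Rw1]
6. p2 and p3, w1   [or-rule on 4 (branches; this branch)]
7. p2, w1   [and-rule on 6]
8. p3, w1   [and-rule on 6]
9. p1 or (p2 and p3), w2   [neg-Box-rule on 5: fresh world w2, w1Rw2]
10. p2 and p3, w2   [or-rule on 9 (branches; this branch)]
11. p2, w2   [and-rule on 10]
12. p3, w2   [and-rule on 10]
Accessibility: w0Rw0, w0Rw1, w1Rw0, w1Rw1, w1Rw2, w2Rw1, w2Rw2
The negation has an open branch (countermodel exists).

Not valid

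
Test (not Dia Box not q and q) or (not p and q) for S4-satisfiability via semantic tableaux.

1. (not Dia Box not q and q) or (not p and q), u
2. not p and q, u
3. not p, u
4. q, u
Accessibility: uRu

Satisfiable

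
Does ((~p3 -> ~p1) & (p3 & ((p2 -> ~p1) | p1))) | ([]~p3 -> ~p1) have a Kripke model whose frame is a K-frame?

1. ((~p3 -> ~p1) & (p3 & ((p2 -> ~p1) | p1))) | ([]~p3 -> ~p1), 0
2. []~p3 -> ~p1, 0   [|-rule on 1 (branches; this branch)]
3. ~p1, 0   [->-rule on 2 (branches; this branch)]

Satisfiable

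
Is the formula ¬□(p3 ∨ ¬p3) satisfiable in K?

Unsatisfiable (every branch closes)

1. ¬□(p3 ∨ ¬p3), u
2. ¬(p3 ∨ ¬p3), v   [¬□-rule on 1: fresh world v, uRv]
3. ¬p3, v   [¬∨-rule on 2]
4. p3, v   [¬∨-rule on 2]
Accessibility: uRv
Branch closes: p3 and ¬p3 both at v.
Every branch closes; the branch above is one of them.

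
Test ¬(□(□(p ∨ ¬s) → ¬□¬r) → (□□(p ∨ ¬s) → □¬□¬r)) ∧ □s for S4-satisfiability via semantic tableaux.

No, unsatisfiable

1. ¬(□(□(p ∨ ¬s) → ¬□¬r) → (□□(p ∨ ¬s) → □¬□¬r)) ∧ □s, w0
2. ¬(□(□(p ∨ ¬s) → ¬□¬r) → (□□(p ∨ ¬s) → □¬□¬r)), w0   [∧-rule on 1]
3. □s, w0   [∧-rule on 1]
4. □(□(p ∨ ¬s) → ¬□¬r), w0   [¬→-rule on 2]
5. ¬(□□(p ∨ ¬s) → □¬□¬r), w0   [¬→-rule on 2]
6. □□(p ∨ ¬s), w0   [¬→-rule on 5]
7. ¬□¬□¬r, w0   [¬→-rule on 5]
8. s, w0   [□-rule on 3 via w0Rw0]
9. □(p ∨ ¬s) → ¬□¬r, w0   [□-rule on 4 via w0Rw0]
10. □(p ∨ ¬s), w0   [□-rule on 6 via w0Rw0]
11. p ∨ ¬s, w0   [□-rule on 10 via w0Rw0]
12. ¬□¬r, w0   [→-rule on 9 (branches; this branch)]
13. p, w0   [∨-rule on 11 (branches; this branch)]
14. □¬r, w1   [¬□-rule on 7: fresh world w1, w0Rw1]
15. s, w1   [□-rule on 3 via w0Rw1]
16. □(p ∨ ¬s) → ¬□¬r, w1   [□-rule on 4 via w0Rw1]
17. □(p ∨ ¬s), w1   [□-rule on 6 via w0Rw1]
18. p ∨ ¬s, w1   [□-rule on 10 via w0Rw1]
19. ¬r, w1   [□-rule on 14 via w1Rw1]
20. ¬□(p ∨ ¬s), w1   [→-rule on 16 (branches; this branch)]
21. p, w1   [∨-rule on 18 (branches; this branch)]
22. r, w2   [¬□-rule on 12: fresh world w2, w0Rw2]
23. s, w2   [□-rule on 3 via w0Rw2]
24. □(p ∨ ¬s) → ¬□¬r, w2   [□-rule on 4 via w0Rw2]
25. □(p ∨ ¬s), w2   [□-rule on 6 via w0Rw2]
26. p ∨ ¬s, w2   [□-rule on 10 via w0Rw2]
27. ¬□¬r, w2   [→-rule on 24 (branches; this branch)]
28. p, w2   [∨-rule on 26 (branches; this branch)]
29. ¬(p ∨ ¬s), w3   [¬□-rule on 20: fresh world w3, w1Rw3]
30. ¬p, w3   [¬∨-rule on 29]
31. s, w3   [¬∨-rule on 29]
32. □(p ∨ ¬s) → ¬□¬r, w3   [□-rule on 4 via w0Rw3]
33. □(p ∨ ¬s), w3   [□-rule on 6 via w0Rw3]
34. p ∨ ¬s, w3   [□-rule on 10 via w0Rw3]
35. ¬r, w3   [□-rule on 14 via w1Rw3]
36. ¬□¬r, w3   [→-rule on 32 (branches; this branch)]
37. ¬s, w3   [∨-rule on 34 (branches; this branch)]
Accessibility: w0Rw0, w0Rw1, w0Rw2, w0Rw3, w1Rw1, w1Rw3, w2Rw2, w3Rw3
Branch closes: s and ¬s both at w3.
All branches of the tableau close; one closing branch shown above.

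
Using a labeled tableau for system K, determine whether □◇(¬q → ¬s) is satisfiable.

Satisfiable

1. □◇(¬q → ¬s), 0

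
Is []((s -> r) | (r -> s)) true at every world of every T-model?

Tableau for the negation ~[]((s -> r) | (r -> s)):
1. ~[]((s -> r) | (r -> s)), 0
2. ~((s -> r) | (r -> s)), 1   [~[]-rule on 1: fresh world 1, 0R1]
3. ~(s -> r), 1   [~|-rule on 2]
4. ~(r -> s), 1   [~|-rule on 2]
5. s, 1   [~->-rule on 3]
6. ~r, 1   [~->-rule on 3]
7. r, 1   [~->-rule on 4]
8. ~s, 1   [~->-rule on 4]
Accessibility: 0R0, 0R1, 1R1
Branch closes: r and ~r both at 1.
All branches of the negation close; one closing branch shown above.

Valid in T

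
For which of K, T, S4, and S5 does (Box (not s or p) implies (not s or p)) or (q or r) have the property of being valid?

K-tableau for the negation not ((Box (not s or p) implies (not s or p)) or (q or r)):
1. not ((Box (not s or p) implies (not s or p)) or (q or r)), u
2. not (Box (not s or p) implies (not s or p)), u   [neg-or-rule on 1]
3. not (q or r), u   [neg-or-rule on 1]
4. Box (not s or p), u   [neg-implies-rule on 2]
5. not (not s or p), u   [neg-implies-rule on 2]
6. not q, u   [neg-or-rule on 3]
7. not r, u   [neg-or-rule on 3]
8. s, u   [neg-or-rule on 5]
9. not p, u   [neg-or-rule on 5]
Complete open branch: countermodel on a K-frame, so not valid in K.
T-tableau for the negation not ((Box (not s or p) implies (not s or p)) or (q or r)):
1. not ((Box (not s or p) implies (not s or p)) or (q or r)), u
2. not (Box (not s or p) implies (not s or p)), u   [neg-or-rule on 1]
3. not (q or r), u   [neg-or-rule on 1]
4. Box (not s or p), u   [neg-implies-rule on 2]
5. not (not s or p), u   [neg-implies-rule on 2]
6. not q, u   [neg-or-rule on 3]
7. not r, u   [neg-or-rule on 3]
8. s, u   [neg-or-rule on 5]
9. not p, u   [neg-or-rule on 5]
10. not s or p, u   [Box-rule on 4 via uRu]
11. p, u   [or-rule on 10 (branches; this branch)]
Accessibility: uRu
Branch closes: p and not p both at u.
Every branch closes (one shown): valid in T, hence also in S4, S5 (every theorem of T is a theorem of S4 and S5).

T, S4, S5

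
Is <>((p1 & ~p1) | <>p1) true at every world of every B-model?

Invalid (countermodel exists)

Tableau for the negation ~<>((p1 & ~p1) | <>p1):
1. ~<>((p1 & ~p1) | <>p1), w0
2. ~((p1 & ~p1) | <>p1), w0   [~<>-rule on 1 via w0Rw0]
3. ~(p1 & ~p1), w0   [~|-rule on 2]
4. ~<>p1, w0   [~|-rule on 2]
5. ~p1, w0   [~<>-rule on 4 via w0Rw0]
Accessibility: w0Rw0
The negation has an open branch (countermodel exists).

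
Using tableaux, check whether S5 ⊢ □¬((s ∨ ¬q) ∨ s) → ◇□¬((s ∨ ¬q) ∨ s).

Yes, valid

Tableau for the negation ¬(□¬((s ∨ ¬q) ∨ s) → ◇□¬((s ∨ ¬q) ∨ s)):
1. ¬(□¬((s ∨ ¬q) ∨ s) → ◇□¬((s ∨ ¬q) ∨ s)), 0
2. □¬((s ∨ ¬q) ∨ s), 0
3. ¬◇□¬((s ∨ ¬q) ∨ s), 0
4. ¬((s ∨ ¬q) ∨ s), 0
5. ¬(s ∨ ¬q), 0
6. ¬s, 0
7. q, 0
8. ¬□¬((s ∨ ¬q) ∨ s), 0
9. (s ∨ ¬q) ∨ s, 1
10. ¬((s ∨ ¬q) ∨ s), 1
11. ¬(s ∨ ¬q), 1
12. ¬s, 1
13. q, 1
14. ¬□¬((s ∨ ¬q) ∨ s), 1
15. s ∨ ¬q, 1
16. ¬q, 1
Accessibility: 0R0, 0R1, 1R0, 1R1
Branch closes: q and ¬q both at 1.
Every branch of the negation's tableau closes; the branch above is one of them.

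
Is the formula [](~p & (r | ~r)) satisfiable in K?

1. [](~p & (r | ~r)), 0

Satisfiable (open branch found)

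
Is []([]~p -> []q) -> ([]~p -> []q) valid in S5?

Tableau for the negation ~([]([]~p -> []q) -> ([]~p -> []q)):
1. ~([]([]~p -> []q) -> ([]~p -> []q)), w0
2. []([]~p -> []q), w0
3. ~([]~p -> []q), w0
4. []~p, w0
5. ~[]q, w0
6. []~p -> []q, w0
7. ~p, w0
8. ~[]~p, w0
9. ~q, w1
10. []~p -> []q, w1
11. ~p, w1
12. ~[]~p, w1
13. p, w2
14. []~p -> []q, w2
15. ~p, w2
Accessibility: w0Rw0, w0Rw1, w0Rw2, w1Rw0, w1Rw1, w1Rw2, w2Rw0, w2Rw1, w2Rw2
Branch closes: p and ~p both at w2.
All branches of the negation close; one closing branch shown above.

Valid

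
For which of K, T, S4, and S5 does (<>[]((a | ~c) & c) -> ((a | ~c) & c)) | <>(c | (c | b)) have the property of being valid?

T-tableau for the negation ~((<>[]((a | ~c) & c) -> ((a | ~c) & c)) | <>(c | (c | b))):
1. ~((<>[]((a | ~c) & c) -> ((a | ~c) & c)) | <>(c | (c | b))), w0
2. ~(<>[]((a | ~c) & c) -> ((a | ~c) & c)), w0   [~|-rule on 1]
3. ~<>(c | (c | b)), w0   [~|-rule on 1]
4. <>[]((a | ~c) & c), w0   [~->-rule on 2]
5. ~((a | ~c) & c), w0   [~->-rule on 2]
6. ~(c | (c | b)), w0   [~<>-rule on 3 via w0Rw0]
7. ~c, w0   [~|-rule on 6]
8. ~(c | b), w0   [~|-rule on 6]
9. ~b, w0   [~|-rule on 8]
10. []((a | ~c) & c), w1   [<>-rule on 4: fresh world w1, w0Rw1]
11. ~(c | (c | b)), w1   [~<>-rule on 3 via w0Rw1]
12. ~c, w1   [~|-rule on 11]
13. ~(c | b), w1   [~|-rule on 11]
14. ~b, w1   [~|-rule on 13]
15. (a | ~c) & c, w1   [[]-rule on 10 via w1Rw1]
16. a | ~c, w1   [&-rule on 15]
17. c, w1   [&-rule on 15]
Accessibility: w0Rw0, w0Rw1, w1Rw1
Branch closes: c and ~c both at w1.
Every branch closes (one shown): valid in T, hence also in S4, S5 (every theorem of T is a theorem of S4 and S5).
K-tableau for the negation ~((<>[]((a | ~c) & c) -> ((a | ~c) & c)) | <>(c | (c | b))):
1. ~((<>[]((a | ~c) & c) -> ((a | ~c) & c)) | <>(c | (c | b))), w0
2. ~(<>[]((a | ~c) & c) -> ((a | ~c) & c)), w0   [~|-rule on 1]
3. ~<>(c | (c | b)), w0   [~|-rule on 1]
4. <>[]((a | ~c) & c), w0   [~->-rule on 2]
5. ~((a | ~c) & c), w0   [~->-rule on 2]
6. ~c, w0   [~&-rule on 5 (branches; this branch)]
7. []((a | ~c) & c), w1   [<>-rule on 4: fresh world w1, w0Rw1]
8. ~(c | (c | b)), w1   [~<>-rule on 3 via w0Rw1]
9. ~c, w1   [~|-rule on 8]
10. ~(c | b), w1   [~|-rule on 8]
11. ~b, w1   [~|-rule on 10]
Accessibility: w0Rw1
Complete open branch: countermodel on a K-frame, so not valid in K.

T, S4, S5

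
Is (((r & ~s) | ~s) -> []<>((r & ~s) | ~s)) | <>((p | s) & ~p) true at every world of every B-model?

Tableau for the negation ~((((r & ~s) | ~s) -> []<>((r & ~s) | ~s)) | <>((p | s) & ~p)):
1. ~((((r & ~s) | ~s) -> []<>((r & ~s) | ~s)) | <>((p | s) & ~p)), u
2. ~(((r & ~s) | ~s) -> []<>((r & ~s) | ~s)), u   [~|-rule on 1]
3. ~<>((p | s) & ~p), u   [~|-rule on 1]
4. (r & ~s) | ~s, u   [~->-rule on 2]
5. ~[]<>((r & ~s) | ~s), u   [~->-rule on 2]
6. ~((p | s) & ~p), u   [~<>-rule on 3 via uRu]
7. r & ~s, u   [|-rule on 4 (branches; this branch)]
8. r, u   [&-rule on 7]
9. ~s, u   [&-rule on 7]
10. ~(p | s), u   [~&-rule on 6 (branches; this branch)]
11. ~p, u   [~|-rule on 10]
12. ~<>((r & ~s) | ~s), v   [~[]-rule on 5: fresh world v, uRv]
13. ~((p | s) & ~p), v   [~<>-rule on 3 via uRv]
14. ~((r & ~s) | ~s), u   [~<>-rule on 12 via vRu]
15. ~(r & ~s), u   [~|-rule on 14]
16. s, u   [~|-rule on 14]
Accessibility: uRu, uRv, vRu, vRv
Branch closes: s and ~s both at u.
Every branch of the negation's tableau closes; the branch above is one of them.

Valid in B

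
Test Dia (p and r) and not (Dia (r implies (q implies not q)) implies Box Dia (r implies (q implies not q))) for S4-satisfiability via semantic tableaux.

1. Dia (p and r) and not (Dia (r implies (q implies not q)) implies Box Dia (r implies (q implies not q))), u
2. Dia (p and r), u
3. not (Dia (r implies (q implies not q)) implies Box Dia (r implies (q implies not q))), u
4. Dia (r implies (q implies not q)), u
5. not Box Dia (r implies (q implies not q)), u
6. p and r, v
7. p, v
8. r, v
9. r implies (q implies not q), w
10. q implies not q, w
11. not q, w
12. not Dia (r implies (q implies not q)), x
13. not (r implies (q implies not q)), x
14. r, x
15. not (q implies not q), x
16. q, x
Accessibility: uRu, uRv, uRw, uRx, vRv, wRw, xRx

Yes, satisfiable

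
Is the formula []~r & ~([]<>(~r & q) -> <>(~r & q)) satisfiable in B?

1. []~r & ~([]<>(~r & q) -> <>(~r & q)), u
2. []~r, u
3. ~([]<>(~r & q) -> <>(~r & q)), u
4. []<>(~r & q), u
5. ~<>(~r & q), u
6. ~r, u
7. <>(~r & q), u
8. ~(~r & q), u
9. ~q, u
10. ~r & q, v
11. ~r, v
12. q, v
13. <>(~r & q), v
14. ~(~r & q), v
15. ~q, v
Accessibility: uRu, uRv, vRu, vRv
Branch closes: q and ~q both at v.
All branches of the tableau close; one closing branch shown above.

No, unsatisfiable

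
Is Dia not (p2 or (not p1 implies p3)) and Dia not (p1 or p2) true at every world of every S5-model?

Not valid

Tableau for the negation not (Dia not (p2 or (not p1 implies p3)) and Dia not (p1 or p2)):
1. not (Dia not (p2 or (not p1 implies p3)) and Dia not (p1 or p2)), w0
2. not Dia not (p1 or p2), w0
3. p1 or p2, w0
4. p2, w0
Accessibility: w0Rw0
The negation has an open branch (countermodel exists).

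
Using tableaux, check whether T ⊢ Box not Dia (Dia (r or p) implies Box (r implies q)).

No, not valid

Tableau for the negation not Box not Dia (Dia (r or p) implies Box (r implies q)):
1. not Box not Dia (Dia (r or p) implies Box (r implies q)), 0
2. Dia (Dia (r or p) implies Box (r implies q)), 1
3. Dia (r or p) implies Box (r implies q), 2
4. Box (r implies q), 2
5. r implies q, 2
6. q, 2
Accessibility: 0R0, 0R1, 1R1, 1R2, 2R2
The negation has an open branch (countermodel exists).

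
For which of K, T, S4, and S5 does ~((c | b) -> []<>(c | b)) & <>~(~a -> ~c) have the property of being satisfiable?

S5-tableau for the formula:
1. ~((c | b) -> []<>(c | b)) & <>~(~a -> ~c), w0
2. ~((c | b) -> []<>(c | b)), w0   [&-rule on 1]
3. <>~(~a -> ~c), w0   [&-rule on 1]
4. c | b, w0   [~->-rule on 2]
5. ~[]<>(c | b), w0   [~->-rule on 2]
6. b, w0   [|-rule on 4 (branches; this branch)]
7. ~(~a -> ~c), w1   [<>-rule on 3: fresh world w1, w0Rw1]
8. ~a, w1   [~->-rule on 7]
9. c, w1   [~->-rule on 7]
10. ~<>(c | b), w2   [~[]-rule on 5: fresh world w2, w0Rw2]
11. ~(c | b), w0   [~<>-rule on 10 via w2Rw0]
12. ~c, w0   [~|-rule on 11]
13. ~b, w0   [~|-rule on 11]
Accessibility: w0Rw0, w0Rw1, w0Rw2, w1Rw0, w1Rw1, w1Rw2, w2Rw0, w2Rw1, w2Rw2
Branch closes: b and ~b both at w0.
Every branch closes (one shown): unsatisfiable in S5.
S4-tableau for the formula:
1. ~((c | b) -> []<>(c | b)) & <>~(~a -> ~c), w0
2. ~((c | b) -> []<>(c | b)), w0   [&-rule on 1]
3. <>~(~a -> ~c), w0   [&-rule on 1]
4. c | b, w0   [~->-rule on 2]
5. ~[]<>(c | b), w0   [~->-rule on 2]
6. b, w0   [|-rule on 4 (branches; this branch)]
7. ~(~a -> ~c), w1   [<>-rule on 3: fresh world w1, w0Rw1]
8. ~a, w1   [~->-rule on 7]
9. c, w1   [~->-rule on 7]
10. ~<>(c | b), w2   [~[]-rule on 5: fresh world w2, w0Rw2]
11. ~(c | b), w2   [~<>-rule on 10 via w2Rw2]
12. ~c, w2   [~|-rule on 11]
13. ~b, w2   [~|-rule on 11]
Accessibility: w0Rw0, w0Rw1, w0Rw2, w1Rw1, w2Rw2
Complete open branch: satisfiable in S4, hence also in K, T (this S4-model is also a K-model and a T-model).

K, T, S4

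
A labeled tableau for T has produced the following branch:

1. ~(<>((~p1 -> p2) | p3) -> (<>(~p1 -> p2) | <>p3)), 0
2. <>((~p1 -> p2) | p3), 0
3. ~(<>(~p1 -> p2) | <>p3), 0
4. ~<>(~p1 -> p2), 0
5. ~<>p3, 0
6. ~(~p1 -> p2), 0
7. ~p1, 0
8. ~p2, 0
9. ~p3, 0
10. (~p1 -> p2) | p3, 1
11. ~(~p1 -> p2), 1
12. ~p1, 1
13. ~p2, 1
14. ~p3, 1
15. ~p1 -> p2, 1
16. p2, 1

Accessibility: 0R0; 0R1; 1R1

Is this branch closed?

Closed

Both p2 and ~p2 appear at 1.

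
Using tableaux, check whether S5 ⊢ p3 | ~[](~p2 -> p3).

Not valid

Tableau for the negation ~(p3 | ~[](~p2 -> p3)):
1. ~(p3 | ~[](~p2 -> p3)), 0
2. ~p3, 0   [~|-rule on 1]
3. [](~p2 -> p3), 0   [~|-rule on 1]
4. ~p2 -> p3, 0   [[]-rule on 3 via 0R0]
5. p2, 0   [->-rule on 4 (branches; this branch)]
Accessibility: 0R0
The negation has an open branch (countermodel exists).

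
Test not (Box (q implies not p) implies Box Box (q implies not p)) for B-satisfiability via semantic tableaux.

1. not (Box (q implies not p) implies Box Box (q implies not p)), 0
2. Box (q implies not p), 0
3. not Box Box (q implies not p), 0
4. q implies not p, 0
5. not p, 0
6. not Box (q implies not p), 1
7. q implies not p, 1
8. not p, 1
9. not (q implies not p), 2
10. q, 2
11. p, 2
Accessibility: 0R0, 0R1, 1R0, 1R1, 1R2, 2R1, 2R2

Satisfiable (open branch found)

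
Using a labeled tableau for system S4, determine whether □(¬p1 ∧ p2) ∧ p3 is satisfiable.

Satisfiable (open branch found)

1. □(¬p1 ∧ p2) ∧ p3, 0
2. □(¬p1 ∧ p2), 0   [∧-rule on 1]
3. p3, 0   [∧-rule on 1]
4. ¬p1 ∧ p2, 0   [□-rule on 2 via 0R0]
5. ¬p1, 0   [∧-rule on 4]
6. p2, 0   [∧-rule on 4]
Accessibility: 0R0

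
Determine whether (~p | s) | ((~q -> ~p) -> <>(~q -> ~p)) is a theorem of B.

Tableau for the negation ~((~p | s) | ((~q -> ~p) -> <>(~q -> ~p))):
1. ~((~p | s) | ((~q -> ~p) -> <>(~q -> ~p))), w0
2. ~(~p | s), w0
3. ~((~q -> ~p) -> <>(~q -> ~p)), w0
4. p, w0
5. ~s, w0
6. ~q -> ~p, w0
7. ~<>(~q -> ~p), w0
8. ~(~q -> ~p), w0
9. ~q, w0
10. ~p, w0
Accessibility: w0Rw0
Branch closes: p and ~p both at w0.
Every branch of the negation's tableau closes; the branch above is one of them.

Valid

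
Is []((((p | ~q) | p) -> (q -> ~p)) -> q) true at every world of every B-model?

Tableau for the negation ~[]((((p | ~q) | p) -> (q -> ~p)) -> q):
1. ~[]((((p | ~q) | p) -> (q -> ~p)) -> q), 0
2. ~((((p | ~q) | p) -> (q -> ~p)) -> q), 1   [~[]-rule on 1: fresh world 1, 0R1]
3. ((p | ~q) | p) -> (q -> ~p), 1   [~->-rule on 2]
4. ~q, 1   [~->-rule on 2]
5. q -> ~p, 1   [->-rule on 3 (branches; this branch)]
6. ~p, 1   [->-rule on 5 (branches; this branch)]
Accessibility: 0R0, 0R1, 1R0, 1R1
The negation has an open branch (countermodel exists).

Not valid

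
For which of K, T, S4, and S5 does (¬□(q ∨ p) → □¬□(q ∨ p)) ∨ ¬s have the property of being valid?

S4-tableau for the negation ¬((¬□(q ∨ p) → □¬□(q ∨ p)) ∨ ¬s):
1. ¬((¬□(q ∨ p) → □¬□(q ∨ p)) ∨ ¬s), u
2. ¬(¬□(q ∨ p) → □¬□(q ∨ p)), u   [¬∨-rule on 1]
3. s, u   [¬∨-rule on 1]
4. ¬□(q ∨ p), u   [¬→-rule on 2]
5. ¬□¬□(q ∨ p), u   [¬→-rule on 2]
6. ¬(q ∨ p), v   [¬□-rule on 4: fresh world v, uRv]
7. ¬q, v   [¬∨-rule on 6]
8. ¬p, v   [¬∨-rule on 6]
9. □(q ∨ p), w   [¬□-rule on 5: fresh world w, uRw]
10. q ∨ p, w   [□-rule on 9 via wRw]
11. p, w   [∨-rule on 10 (branches; this branch)]
Accessibility: uRu, uRv, uRw, vRv, wRw
Complete open branch: countermodel on an S4-frame, so not valid in S4, nor in K, T (the same frame is also a K-frame and a T-frame).
S5-tableau for the negation ¬((¬□(q ∨ p) → □¬□(q ∨ p)) ∨ ¬s):
1. ¬((¬□(q ∨ p) → □¬□(q ∨ p)) ∨ ¬s), u
2. ¬(¬□(q ∨ p) → □¬□(q ∨ p)), u   [¬∨-rule on 1]
3. s, u   [¬∨-rule on 1]
4. ¬□(q ∨ p), u   [¬→-rule on 2]
5. ¬□¬□(q ∨ p), u   [¬→-rule on 2]
6. ¬(q ∨ p), v   [¬□-rule on 4: fresh world v, uRv]
7. ¬q, v   [¬∨-rule on 6]
8. ¬p, v   [¬∨-rule on 6]
9. □(q ∨ p), w   [¬□-rule on 5: fresh world w, uRw]
10. q ∨ p, u   [□-rule on 9 via wRu]
11. q ∨ p, v   [□-rule on 9 via wRv]
12. q ∨ p, w   [□-rule on 9 via wRw]
13. p, u   [∨-rule on 10 (branches; this branch)]
14. p, v   [∨-rule on 11 (branches; this branch)]
Accessibility: uRu, uRv, uRw, vRu, vRv, vRw, wRu, wRv, wRw
Branch closes: p and ¬p both at v.
Every branch closes (one shown): valid in S5.

S5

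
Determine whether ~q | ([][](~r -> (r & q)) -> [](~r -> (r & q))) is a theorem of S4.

Tableau for the negation ~(~q | ([][](~r -> (r & q)) -> [](~r -> (r & q)))):
1. ~(~q | ([][](~r -> (r & q)) -> [](~r -> (r & q)))), u
2. q, u   [~|-rule on 1]
3. ~([][](~r -> (r & q)) -> [](~r -> (r & q))), u   [~|-rule on 1]
4. [][](~r -> (r & q)), u   [~->-rule on 3]
5. ~[](~r -> (r & q)), u   [~->-rule on 3]
6. [](~r -> (r & q)), u   [[]-rule on 4 via uRu]
7. ~r -> (r & q), u   [[]-rule on 6 via uRu]
8. r & q, u   [->-rule on 7 (branches; this branch)]
9. r, u   [&-rule on 8]
10. ~(~r -> (r & q)), v   [~[]-rule on 5: fresh world v, uRv]
11. ~r, v   [~->-rule on 10]
12. ~(r & q), v   [~->-rule on 10]
13. [](~r -> (r & q)), v   [[]-rule on 4 via uRv]
14. ~r -> (r & q), v   [[]-rule on 6 via uRv]
15. ~q, v   [~&-rule on 12 (branches; this branch)]
16. r & q, v   [->-rule on 14 (branches; this branch)]
17. r, v   [&-rule on 16]
18. q, v   [&-rule on 16]
Accessibility: uRu, uRv, vRv
Branch closes: r and ~r both at v.
All branches of the negation close; one closing branch shown above.

Yes, valid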